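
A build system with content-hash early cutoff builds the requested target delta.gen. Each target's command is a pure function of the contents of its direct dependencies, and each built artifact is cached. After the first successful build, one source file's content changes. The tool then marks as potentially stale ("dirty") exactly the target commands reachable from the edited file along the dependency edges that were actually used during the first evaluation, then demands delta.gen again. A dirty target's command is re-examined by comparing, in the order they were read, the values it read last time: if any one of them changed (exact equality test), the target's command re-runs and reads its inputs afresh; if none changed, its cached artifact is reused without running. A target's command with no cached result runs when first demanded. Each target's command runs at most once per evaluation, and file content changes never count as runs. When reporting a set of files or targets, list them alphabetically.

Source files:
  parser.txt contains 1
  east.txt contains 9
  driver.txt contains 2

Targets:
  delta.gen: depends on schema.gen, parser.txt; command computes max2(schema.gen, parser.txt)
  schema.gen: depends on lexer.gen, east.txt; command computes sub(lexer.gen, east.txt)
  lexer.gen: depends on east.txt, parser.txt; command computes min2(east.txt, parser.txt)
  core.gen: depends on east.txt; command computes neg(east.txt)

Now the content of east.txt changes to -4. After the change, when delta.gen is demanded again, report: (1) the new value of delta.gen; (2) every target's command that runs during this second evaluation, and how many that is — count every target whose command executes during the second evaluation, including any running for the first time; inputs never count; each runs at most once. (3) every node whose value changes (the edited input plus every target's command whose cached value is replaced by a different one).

New value of delta.gen: 1.
Target commands that run: delta.gen, lexer.gen, schema.gen — 3 in total.
Values that change: east.txt, lexer.gen, schema.gen.

First evaluation (everything demanded from the output):
  lexer.gen = min2(9, 1) = 1
  schema.gen = sub(1, 9) = -8
  delta.gen = max2(-8, 1) = 1

Propagation after the edit:
  lexer.gen: runs — east.txt 9->-4; result -4.
  schema.gen: runs — lexer.gen 1->-4; east.txt 9->-4; result 0.
  delta.gen: runs — schema.gen -8->0; result 1 (same value as before).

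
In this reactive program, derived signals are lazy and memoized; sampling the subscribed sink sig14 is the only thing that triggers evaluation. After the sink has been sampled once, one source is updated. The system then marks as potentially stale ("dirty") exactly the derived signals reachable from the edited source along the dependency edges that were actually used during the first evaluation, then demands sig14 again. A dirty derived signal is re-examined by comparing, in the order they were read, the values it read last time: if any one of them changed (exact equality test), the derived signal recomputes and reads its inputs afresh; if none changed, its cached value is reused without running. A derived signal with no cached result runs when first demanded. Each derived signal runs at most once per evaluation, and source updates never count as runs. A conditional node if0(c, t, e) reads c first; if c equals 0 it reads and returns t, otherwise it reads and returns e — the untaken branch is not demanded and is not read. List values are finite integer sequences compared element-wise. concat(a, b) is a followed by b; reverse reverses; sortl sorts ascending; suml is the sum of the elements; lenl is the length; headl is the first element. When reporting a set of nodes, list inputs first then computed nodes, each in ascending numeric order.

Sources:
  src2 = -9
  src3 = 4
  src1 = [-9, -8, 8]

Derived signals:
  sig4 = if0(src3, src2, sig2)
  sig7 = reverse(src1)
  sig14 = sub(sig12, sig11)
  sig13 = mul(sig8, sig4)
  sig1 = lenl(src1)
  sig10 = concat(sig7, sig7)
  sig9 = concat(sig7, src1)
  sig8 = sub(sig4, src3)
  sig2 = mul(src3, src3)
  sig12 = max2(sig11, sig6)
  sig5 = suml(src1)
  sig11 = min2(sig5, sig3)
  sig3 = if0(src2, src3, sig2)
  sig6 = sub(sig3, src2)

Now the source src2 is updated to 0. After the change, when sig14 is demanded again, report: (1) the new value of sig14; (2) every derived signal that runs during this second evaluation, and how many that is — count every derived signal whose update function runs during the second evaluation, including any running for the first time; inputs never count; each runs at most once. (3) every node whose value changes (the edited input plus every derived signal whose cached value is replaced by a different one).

First demand of the output computes:
  sig2 = mul(4, 4) = 16
  sig3 = if0(src2=-9 -> else branch sig2) = 16
  sig5 = suml([-9, -8, 8]) = -9
  sig6 = sub(16, -9) = 25
  sig11 = min2(-9, 16) = -9
  sig12 = max2(-9, 25) = 25
  sig14 = sub(25, -9) = 34

After the edit, cleaning proceeds:
  sig3: a read changed (src2 -9->0) — executes, giving 4.
  sig6: a read changed (sig3 16->4; src2 -9->0) — executes, giving 4.
  sig11: a read changed (sig3 16->4) — executes, giving -9 — identical to its old value.
  sig12: a read changed (sig6 25->4) — executes, giving 4.
  sig14: a read changed (sig12 25->4) — executes, giving 13.

Demanding sig14 again yields 13.
5 derived signals run: sig3, sig6, sig11, sig12, sig14.
The nodes whose values change: src2, sig3, sig6, sig12, sig14.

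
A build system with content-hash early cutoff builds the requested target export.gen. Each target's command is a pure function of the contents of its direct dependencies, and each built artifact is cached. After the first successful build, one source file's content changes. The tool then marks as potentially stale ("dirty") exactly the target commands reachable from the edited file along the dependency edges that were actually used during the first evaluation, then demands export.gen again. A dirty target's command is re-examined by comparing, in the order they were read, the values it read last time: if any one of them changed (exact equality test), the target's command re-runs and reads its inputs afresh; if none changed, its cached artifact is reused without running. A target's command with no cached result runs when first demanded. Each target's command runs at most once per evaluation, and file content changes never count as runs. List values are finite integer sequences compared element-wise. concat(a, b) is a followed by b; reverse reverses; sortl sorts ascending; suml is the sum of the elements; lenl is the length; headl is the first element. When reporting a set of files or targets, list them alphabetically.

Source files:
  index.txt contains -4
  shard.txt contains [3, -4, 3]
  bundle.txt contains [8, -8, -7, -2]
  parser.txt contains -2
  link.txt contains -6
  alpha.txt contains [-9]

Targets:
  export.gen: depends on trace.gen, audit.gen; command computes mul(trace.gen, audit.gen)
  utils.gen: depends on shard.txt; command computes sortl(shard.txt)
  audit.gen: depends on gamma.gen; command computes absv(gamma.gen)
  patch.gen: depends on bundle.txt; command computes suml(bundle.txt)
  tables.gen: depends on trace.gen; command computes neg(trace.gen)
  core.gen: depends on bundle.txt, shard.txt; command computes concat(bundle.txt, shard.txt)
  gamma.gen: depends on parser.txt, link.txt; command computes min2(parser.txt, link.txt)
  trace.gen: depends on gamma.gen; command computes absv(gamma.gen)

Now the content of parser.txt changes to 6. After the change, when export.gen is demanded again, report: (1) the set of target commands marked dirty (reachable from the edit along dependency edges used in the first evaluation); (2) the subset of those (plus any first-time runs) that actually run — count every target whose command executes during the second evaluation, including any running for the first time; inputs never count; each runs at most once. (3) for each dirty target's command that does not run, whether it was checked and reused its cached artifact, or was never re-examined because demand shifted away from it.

First evaluation (everything demanded from the output):
  gamma.gen = min2(-2, -6) = -6
  audit.gen = absv(-6) = 6
  trace.gen = absv(-6) = 6
  export.gen = mul(6, 6) = 36

Propagation after the edit:
  gamma.gen: runs — parser.txt -2->6; result -6 (same value as before).
  audit.gen: checked — values it read are unchanged (gamma.gen unchanged); reused cached 6 without running.
  trace.gen: checked — values it read are unchanged (gamma.gen unchanged); reused cached 6 without running.
  export.gen: checked — values it read are unchanged (trace.gen unchanged, audit.gen unchanged); reused cached 36 without running.

Key observation: the change is absorbed at gamma.gen — it re-runs but produces the same value, and the output's value is unchanged.

Marked dirty: audit.gen, export.gen, gamma.gen, trace.gen.
Target commands that run: gamma.gen — 1 in total.
Checked but reused from cache: audit.gen, export.gen, trace.gen.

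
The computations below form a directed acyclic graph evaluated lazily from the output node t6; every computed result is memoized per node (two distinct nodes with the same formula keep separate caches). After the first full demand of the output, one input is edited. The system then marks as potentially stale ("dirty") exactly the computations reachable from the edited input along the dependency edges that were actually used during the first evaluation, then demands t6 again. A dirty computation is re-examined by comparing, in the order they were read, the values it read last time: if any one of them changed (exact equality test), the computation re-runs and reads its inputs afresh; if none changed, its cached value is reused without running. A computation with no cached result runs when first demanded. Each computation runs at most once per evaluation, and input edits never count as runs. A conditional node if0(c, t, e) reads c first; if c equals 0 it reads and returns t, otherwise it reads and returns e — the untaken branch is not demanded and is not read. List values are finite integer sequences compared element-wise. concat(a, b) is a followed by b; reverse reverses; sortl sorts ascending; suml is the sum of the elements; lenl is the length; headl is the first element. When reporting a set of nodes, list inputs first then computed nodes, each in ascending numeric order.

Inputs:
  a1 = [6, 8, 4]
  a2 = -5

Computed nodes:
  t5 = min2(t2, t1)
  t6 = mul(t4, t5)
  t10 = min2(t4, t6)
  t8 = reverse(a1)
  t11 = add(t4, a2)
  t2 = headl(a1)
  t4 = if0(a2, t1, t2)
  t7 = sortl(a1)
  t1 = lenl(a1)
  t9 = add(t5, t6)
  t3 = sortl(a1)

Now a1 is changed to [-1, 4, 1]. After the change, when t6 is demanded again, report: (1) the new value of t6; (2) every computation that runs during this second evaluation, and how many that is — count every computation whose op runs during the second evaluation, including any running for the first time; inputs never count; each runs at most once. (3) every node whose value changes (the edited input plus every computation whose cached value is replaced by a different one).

First demand of the output computes:
  t1 = lenl([6, 8, 4]) = 3
  t2 = headl([6, 8, 4]) = 6
  t4 = if0(a2=-5 -> else branch t2) = 6
  t5 = min2(6, 3) = 3
  t6 = mul(6, 3) = 18

After the edit, cleaning proceeds:
  t1: a read changed (a1 [6, 8, 4]->[-1, 4, 1]) — executes, giving 3 — identical to its old value.
  t2: a read changed (a1 [6, 8, 4]->[-1, 4, 1]) — executes, giving -1.
  t4: a read changed (t2 6->-1) — executes, giving -1.
  t5: a read changed (t2 6->-1) — executes, giving -1.
  t6: a read changed (t4 6->-1; t5 3->-1) — executes, giving 1.

Demanding t6 again yields 1.
5 computations run: t1, t2, t4, t5, t6.
The nodes whose values change: a1, t2, t4, t5, t6.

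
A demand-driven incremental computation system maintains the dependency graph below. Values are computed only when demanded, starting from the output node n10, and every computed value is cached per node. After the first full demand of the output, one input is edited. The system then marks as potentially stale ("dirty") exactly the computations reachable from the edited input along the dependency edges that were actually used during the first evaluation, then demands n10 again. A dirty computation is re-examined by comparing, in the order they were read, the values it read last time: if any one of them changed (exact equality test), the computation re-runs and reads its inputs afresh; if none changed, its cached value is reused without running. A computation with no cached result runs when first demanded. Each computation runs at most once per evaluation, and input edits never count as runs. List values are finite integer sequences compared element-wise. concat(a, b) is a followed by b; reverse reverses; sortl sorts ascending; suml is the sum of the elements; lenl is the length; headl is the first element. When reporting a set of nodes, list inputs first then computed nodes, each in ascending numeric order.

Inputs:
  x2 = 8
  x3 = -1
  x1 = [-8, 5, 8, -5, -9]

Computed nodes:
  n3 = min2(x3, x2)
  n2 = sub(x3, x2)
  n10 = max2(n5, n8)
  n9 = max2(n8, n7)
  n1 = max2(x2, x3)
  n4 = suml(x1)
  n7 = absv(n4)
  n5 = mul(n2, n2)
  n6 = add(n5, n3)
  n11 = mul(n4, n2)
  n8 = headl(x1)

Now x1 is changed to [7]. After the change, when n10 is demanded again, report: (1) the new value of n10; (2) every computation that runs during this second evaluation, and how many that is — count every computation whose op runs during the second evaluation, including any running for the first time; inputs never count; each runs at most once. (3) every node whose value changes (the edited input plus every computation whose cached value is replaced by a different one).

First evaluation (everything demanded from the output):
  n2 = sub(-1, 8) = -9
  n5 = mul(-9, -9) = 81
  n8 = headl([-8, 5, 8, -5, -9]) = -8
  n10 = max2(81, -8) = 81

Propagation after the edit:
  n8: runs — x1 [-8, 5, 8, -5, -9]->[7]; result 7.
  n10: runs — n8 -8->7; result 81 (same value as before).

New value of n10: 81.
Computations that run: n8, n10 — 2 in total.
Values that change: x1, n8.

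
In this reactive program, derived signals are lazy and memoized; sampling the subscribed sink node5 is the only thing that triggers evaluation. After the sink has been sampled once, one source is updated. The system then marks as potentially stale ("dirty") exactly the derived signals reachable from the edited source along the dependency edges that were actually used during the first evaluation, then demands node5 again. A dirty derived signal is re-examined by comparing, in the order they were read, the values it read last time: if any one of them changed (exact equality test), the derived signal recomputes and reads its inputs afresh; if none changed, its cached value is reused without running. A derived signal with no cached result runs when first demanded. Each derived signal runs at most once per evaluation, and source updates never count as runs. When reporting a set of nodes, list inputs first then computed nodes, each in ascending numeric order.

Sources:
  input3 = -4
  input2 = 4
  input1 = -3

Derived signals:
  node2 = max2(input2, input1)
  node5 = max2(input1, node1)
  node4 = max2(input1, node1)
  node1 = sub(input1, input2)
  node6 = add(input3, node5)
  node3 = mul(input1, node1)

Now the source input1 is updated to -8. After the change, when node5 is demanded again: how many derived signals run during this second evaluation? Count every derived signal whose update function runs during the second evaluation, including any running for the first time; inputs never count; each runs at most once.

First demand of the output computes:
  node1 = sub(-3, 4) = -7
  node5 = max2(-3, -7) = -3

After the edit, cleaning proceeds:
  node1: a read changed (input1 -3->-8) — executes, giving -12.
  node5: a read changed (input1 -3->-8; node1 -7->-12) — executes, giving -8.

2 derived signals run: node1, node5.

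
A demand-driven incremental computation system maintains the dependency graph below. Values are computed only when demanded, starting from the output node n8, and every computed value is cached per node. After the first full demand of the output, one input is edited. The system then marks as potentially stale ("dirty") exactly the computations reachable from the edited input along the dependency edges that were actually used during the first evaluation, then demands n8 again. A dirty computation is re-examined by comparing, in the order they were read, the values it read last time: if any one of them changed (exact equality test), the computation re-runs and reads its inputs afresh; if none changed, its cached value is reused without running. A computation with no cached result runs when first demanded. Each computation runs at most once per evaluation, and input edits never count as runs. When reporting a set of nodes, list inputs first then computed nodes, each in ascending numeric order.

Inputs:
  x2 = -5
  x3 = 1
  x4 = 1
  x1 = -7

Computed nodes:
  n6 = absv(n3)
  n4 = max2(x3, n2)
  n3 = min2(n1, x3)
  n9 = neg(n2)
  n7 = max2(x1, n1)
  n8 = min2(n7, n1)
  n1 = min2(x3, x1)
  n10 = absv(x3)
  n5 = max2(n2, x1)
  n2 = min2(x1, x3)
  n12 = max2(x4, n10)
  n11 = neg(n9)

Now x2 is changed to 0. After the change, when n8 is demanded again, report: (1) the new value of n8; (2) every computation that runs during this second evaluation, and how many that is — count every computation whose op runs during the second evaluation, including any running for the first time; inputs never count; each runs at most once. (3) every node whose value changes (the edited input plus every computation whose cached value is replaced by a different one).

First evaluation (everything demanded from the output):
  n1 = min2(1, -7) = -7
  n7 = max2(-7, -7) = -7
  n8 = min2(-7, -7) = -7

Propagation after the edit:
  x2 feeds no computation that the output demands — nothing is marked dirty and nothing runs.

Key observation: x2 is never demanded by the output, so the edit triggers no recomputation at all.

New value of n8: -7.
Computations that run: none — 0 in total.
Values that change: x2.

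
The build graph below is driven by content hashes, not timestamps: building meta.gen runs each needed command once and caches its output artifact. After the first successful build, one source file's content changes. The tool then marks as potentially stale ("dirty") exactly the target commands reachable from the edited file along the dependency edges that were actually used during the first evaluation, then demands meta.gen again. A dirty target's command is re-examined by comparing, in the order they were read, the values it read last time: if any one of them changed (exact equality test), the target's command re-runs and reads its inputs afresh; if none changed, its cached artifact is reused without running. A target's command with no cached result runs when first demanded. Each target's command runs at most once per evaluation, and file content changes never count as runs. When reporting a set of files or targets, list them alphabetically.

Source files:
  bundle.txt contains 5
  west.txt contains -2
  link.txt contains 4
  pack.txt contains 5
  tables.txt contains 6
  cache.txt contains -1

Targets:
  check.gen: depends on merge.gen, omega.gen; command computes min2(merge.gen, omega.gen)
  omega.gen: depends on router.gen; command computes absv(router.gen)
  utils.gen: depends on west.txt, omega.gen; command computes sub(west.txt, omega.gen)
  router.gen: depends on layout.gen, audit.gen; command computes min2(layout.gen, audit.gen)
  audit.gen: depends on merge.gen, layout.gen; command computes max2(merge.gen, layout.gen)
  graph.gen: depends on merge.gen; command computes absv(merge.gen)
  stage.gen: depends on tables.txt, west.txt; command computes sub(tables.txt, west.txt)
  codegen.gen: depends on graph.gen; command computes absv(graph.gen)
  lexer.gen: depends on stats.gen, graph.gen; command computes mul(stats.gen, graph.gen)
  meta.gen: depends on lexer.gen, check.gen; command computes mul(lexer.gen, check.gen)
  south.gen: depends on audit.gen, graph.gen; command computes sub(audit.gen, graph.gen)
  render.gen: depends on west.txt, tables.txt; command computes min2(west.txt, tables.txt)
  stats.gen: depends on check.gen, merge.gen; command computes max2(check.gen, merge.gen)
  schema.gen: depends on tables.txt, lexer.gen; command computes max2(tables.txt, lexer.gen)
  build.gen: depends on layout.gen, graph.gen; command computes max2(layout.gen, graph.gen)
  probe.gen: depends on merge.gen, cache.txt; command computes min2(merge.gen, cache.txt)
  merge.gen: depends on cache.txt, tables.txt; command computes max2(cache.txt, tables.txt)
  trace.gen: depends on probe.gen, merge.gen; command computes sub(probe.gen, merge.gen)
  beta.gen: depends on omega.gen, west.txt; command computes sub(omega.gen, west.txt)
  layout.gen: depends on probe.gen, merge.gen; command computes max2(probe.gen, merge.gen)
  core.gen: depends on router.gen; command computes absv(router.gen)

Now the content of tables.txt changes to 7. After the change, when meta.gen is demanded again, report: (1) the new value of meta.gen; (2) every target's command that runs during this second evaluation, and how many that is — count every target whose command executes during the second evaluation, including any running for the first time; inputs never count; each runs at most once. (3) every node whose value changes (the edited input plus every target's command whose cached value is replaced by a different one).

Initial pass — values computed on the first demand:
  merge.gen = max2(-1, 6) = 6
  graph.gen = absv(6) = 6
  probe.gen = min2(6, -1) = -1
  layout.gen = max2(-1, 6) = 6
  audit.gen = max2(6, 6) = 6
  router.gen = min2(6, 6) = 6
  omega.gen = absv(6) = 6
  check.gen = min2(6, 6) = 6
  stats.gen = max2(6, 6) = 6
  lexer.gen = mul(6, 6) = 36
  meta.gen = mul(36, 6) = 216

Second demand — change propagation:
  merge.gen: re-runs because tables.txt 6->7; new result 7.
  graph.gen: re-runs because merge.gen 6->7; new result 7.
  probe.gen: re-runs because merge.gen 6->7; new result -1 (unchanged).
  layout.gen: re-runs because merge.gen 6->7; new result 7.
  audit.gen: re-runs because merge.gen 6->7; layout.gen 6->7; new result 7.
  router.gen: re-runs because layout.gen 6->7; audit.gen 6->7; new result 7.
  omega.gen: re-runs because router.gen 6->7; new result 7.
  check.gen: re-runs because merge.gen 6->7; omega.gen 6->7; new result 7.
  stats.gen: re-runs because check.gen 6->7; merge.gen 6->7; new result 7.
  lexer.gen: re-runs because stats.gen 6->7; graph.gen 6->7; new result 49.
  meta.gen: re-runs because lexer.gen 36->49; check.gen 6->7; new result 343.

meta.gen now evaluates to 343.
Run set: audit.gen, check.gen, graph.gen, layout.gen, lexer.gen, merge.gen, meta.gen, omega.gen, probe.gen, router.gen, stats.gen (11 run).
Changed values: audit.gen, check.gen, graph.gen, layout.gen, lexer.gen, merge.gen, meta.gen, omega.gen, router.gen, stats.gen, tables.txt.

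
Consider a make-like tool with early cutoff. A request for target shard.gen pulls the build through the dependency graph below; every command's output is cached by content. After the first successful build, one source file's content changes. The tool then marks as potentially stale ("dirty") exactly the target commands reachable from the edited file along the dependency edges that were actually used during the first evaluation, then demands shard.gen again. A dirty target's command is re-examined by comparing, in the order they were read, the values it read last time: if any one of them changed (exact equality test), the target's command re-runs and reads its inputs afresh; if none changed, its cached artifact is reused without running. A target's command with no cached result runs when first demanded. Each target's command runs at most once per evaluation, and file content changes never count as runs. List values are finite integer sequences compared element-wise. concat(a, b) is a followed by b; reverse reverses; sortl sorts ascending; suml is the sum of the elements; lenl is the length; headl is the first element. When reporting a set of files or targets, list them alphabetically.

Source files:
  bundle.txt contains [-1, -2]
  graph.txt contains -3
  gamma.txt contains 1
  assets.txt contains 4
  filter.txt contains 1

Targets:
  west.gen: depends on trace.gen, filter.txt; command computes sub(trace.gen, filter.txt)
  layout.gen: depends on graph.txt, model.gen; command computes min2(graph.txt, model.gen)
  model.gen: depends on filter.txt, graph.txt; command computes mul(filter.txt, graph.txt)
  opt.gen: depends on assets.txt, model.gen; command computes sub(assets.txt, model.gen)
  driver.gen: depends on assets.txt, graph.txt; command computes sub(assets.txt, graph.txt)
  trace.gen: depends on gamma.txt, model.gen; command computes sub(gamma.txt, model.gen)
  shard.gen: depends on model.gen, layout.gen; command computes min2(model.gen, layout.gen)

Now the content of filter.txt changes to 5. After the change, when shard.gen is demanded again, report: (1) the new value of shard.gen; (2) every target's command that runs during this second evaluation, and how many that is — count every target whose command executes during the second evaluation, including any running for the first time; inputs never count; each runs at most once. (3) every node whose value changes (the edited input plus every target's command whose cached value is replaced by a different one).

Demanding shard.gen again yields -15.
3 target commands run: layout.gen, model.gen, shard.gen.
The nodes whose values change: filter.txt, layout.gen, model.gen, shard.gen.

First demand of the output computes:
  model.gen = mul(1, -3) = -3
  layout.gen = min2(-3, -3) = -3
  shard.gen = min2(-3, -3) = -3

After the edit, cleaning proceeds:
  model.gen: a read changed (filter.txt 1->5) — executes, giving -15.
  layout.gen: a read changed (model.gen -3->-15) — executes, giving -15.
  shard.gen: a read changed (model.gen -3->-15; layout.gen -3->-15) — executes, giving -15.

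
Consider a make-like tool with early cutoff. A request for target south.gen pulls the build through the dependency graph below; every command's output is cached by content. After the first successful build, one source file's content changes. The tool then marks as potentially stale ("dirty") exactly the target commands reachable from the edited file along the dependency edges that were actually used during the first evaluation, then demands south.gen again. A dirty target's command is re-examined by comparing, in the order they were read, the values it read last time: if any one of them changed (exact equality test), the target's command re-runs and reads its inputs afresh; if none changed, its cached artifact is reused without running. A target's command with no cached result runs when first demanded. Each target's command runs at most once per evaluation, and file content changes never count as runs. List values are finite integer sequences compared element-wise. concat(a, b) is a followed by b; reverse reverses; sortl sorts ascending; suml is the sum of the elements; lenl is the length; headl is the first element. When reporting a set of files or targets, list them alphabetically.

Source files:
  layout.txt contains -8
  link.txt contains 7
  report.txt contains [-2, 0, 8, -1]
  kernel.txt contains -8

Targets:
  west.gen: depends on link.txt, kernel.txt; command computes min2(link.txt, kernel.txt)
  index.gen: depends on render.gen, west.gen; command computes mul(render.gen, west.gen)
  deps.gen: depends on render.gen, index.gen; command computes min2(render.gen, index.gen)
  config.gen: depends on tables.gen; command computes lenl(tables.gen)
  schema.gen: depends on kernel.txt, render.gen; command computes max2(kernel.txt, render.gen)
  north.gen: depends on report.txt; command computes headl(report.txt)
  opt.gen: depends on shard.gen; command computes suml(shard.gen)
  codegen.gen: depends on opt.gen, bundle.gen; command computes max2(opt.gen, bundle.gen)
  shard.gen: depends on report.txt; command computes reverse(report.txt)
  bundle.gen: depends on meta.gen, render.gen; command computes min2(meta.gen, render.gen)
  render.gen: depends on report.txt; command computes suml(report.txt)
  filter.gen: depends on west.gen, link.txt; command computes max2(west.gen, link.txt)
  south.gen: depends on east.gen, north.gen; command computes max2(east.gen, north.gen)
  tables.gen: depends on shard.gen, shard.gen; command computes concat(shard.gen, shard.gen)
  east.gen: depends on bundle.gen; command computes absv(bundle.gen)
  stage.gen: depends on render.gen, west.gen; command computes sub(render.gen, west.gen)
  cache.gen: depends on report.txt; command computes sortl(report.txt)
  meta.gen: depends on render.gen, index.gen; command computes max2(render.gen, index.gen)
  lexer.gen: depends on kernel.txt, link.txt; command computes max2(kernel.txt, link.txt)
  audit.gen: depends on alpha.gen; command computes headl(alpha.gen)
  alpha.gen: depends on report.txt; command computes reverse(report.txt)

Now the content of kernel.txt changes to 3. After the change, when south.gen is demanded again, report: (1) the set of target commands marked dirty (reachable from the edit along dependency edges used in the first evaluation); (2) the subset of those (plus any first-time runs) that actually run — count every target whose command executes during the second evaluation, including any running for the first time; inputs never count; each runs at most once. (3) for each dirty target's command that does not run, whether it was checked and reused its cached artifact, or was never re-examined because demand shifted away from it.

First demand of the output computes:
  north.gen = headl([-2, 0, 8, -1]) = -2
  render.gen = suml([-2, 0, 8, -1]) = 5
  west.gen = min2(7, -8) = -8
  index.gen = mul(5, -8) = -40
  meta.gen = max2(5, -40) = 5
  bundle.gen = min2(5, 5) = 5
  east.gen = absv(5) = 5
  south.gen = max2(5, -2) = 5

After the edit, cleaning proceeds:
  west.gen: a read changed (kernel.txt -8->3) — executes, giving 3.
  index.gen: a read changed (west.gen -8->3) — executes, giving 15.
  meta.gen: a read changed (index.gen -40->15) — executes, giving 15.
  bundle.gen: a read changed (meta.gen 5->15) — executes, giving 5 — identical to its old value.
  east.gen: dirty, but its reads are unchanged (bundle.gen unchanged); cached 5 stands.
  south.gen: dirty, but its reads are unchanged (east.gen unchanged, north.gen unchanged); cached 5 stands.

Note the absorption at bundle.gen: it re-runs yet its value is the same, leaving the output's value untouched.

The edit dirties: bundle.gen, east.gen, index.gen, meta.gen, south.gen, west.gen.
4 target commands run: bundle.gen, index.gen, meta.gen, west.gen.
Cache hits after checking: east.gen, south.gen.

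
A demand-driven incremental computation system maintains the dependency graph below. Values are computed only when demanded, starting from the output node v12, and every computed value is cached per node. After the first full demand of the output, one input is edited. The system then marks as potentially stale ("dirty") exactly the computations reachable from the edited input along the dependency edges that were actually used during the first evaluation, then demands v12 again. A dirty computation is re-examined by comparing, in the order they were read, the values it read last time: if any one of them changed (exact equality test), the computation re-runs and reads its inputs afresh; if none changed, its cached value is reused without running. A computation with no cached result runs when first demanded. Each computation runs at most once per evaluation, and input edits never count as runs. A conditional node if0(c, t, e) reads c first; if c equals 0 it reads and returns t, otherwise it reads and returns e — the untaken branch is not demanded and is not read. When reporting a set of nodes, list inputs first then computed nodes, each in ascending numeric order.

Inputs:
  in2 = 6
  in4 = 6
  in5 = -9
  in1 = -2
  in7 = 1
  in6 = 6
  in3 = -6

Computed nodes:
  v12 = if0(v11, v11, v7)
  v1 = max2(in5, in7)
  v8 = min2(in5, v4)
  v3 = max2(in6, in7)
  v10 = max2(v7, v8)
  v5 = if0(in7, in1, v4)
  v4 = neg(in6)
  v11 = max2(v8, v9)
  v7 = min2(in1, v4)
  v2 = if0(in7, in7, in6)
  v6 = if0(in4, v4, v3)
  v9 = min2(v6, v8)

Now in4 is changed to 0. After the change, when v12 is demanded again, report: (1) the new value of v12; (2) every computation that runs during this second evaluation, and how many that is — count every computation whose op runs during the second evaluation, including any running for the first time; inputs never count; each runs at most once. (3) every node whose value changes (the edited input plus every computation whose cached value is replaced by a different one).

New value of v12: -6.
Computations that run: v6, v9 — 2 in total.
Values that change: in4, v6.
Key observation: the change is absorbed at v9 — it re-runs but produces the same value, and the output's value is unchanged.

First evaluation (everything demanded from the output):
  v3 = max2(6, 1) = 6
  v4 = neg(6) = -6
  v6 = if0(in4=6 -> else branch v3) = 6
  v7 = min2(-2, -6) = -6
  v8 = min2(-9, -6) = -9
  v9 = min2(6, -9) = -9
  v11 = max2(-9, -9) = -9
  v12 = if0(v11=-9 -> else branch v7) = -6

Propagation after the edit:
  v6: runs — in4 6->0; result -6.
  v9: runs — v6 6->-6; result -9 (same value as before).
  v11: checked — values it read are unchanged (v8 unchanged, v9 unchanged); reused cached -9 without running.
  v12: checked — values it read are unchanged (v11 unchanged, v7 unchanged); reused cached -6 without running.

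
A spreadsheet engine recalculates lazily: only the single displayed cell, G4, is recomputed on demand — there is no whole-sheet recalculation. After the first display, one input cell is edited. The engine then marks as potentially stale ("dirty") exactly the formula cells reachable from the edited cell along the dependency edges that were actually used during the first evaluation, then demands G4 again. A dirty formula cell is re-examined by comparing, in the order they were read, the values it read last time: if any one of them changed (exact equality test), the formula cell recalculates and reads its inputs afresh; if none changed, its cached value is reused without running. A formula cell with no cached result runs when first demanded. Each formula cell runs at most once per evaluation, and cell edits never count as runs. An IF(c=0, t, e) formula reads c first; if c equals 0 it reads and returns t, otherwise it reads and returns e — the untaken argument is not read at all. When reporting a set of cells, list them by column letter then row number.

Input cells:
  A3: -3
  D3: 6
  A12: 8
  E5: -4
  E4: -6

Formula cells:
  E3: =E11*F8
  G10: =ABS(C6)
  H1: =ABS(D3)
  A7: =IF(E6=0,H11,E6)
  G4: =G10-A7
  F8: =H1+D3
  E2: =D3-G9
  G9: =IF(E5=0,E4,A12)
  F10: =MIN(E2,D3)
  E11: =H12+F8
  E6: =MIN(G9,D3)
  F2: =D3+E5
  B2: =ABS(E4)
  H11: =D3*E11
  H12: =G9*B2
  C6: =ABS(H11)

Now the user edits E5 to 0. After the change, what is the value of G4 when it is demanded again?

New value of G4: 150.

First evaluation (everything demanded from the output):
  B2 = ABS(-6) = 6
  G9 = IF(E5=0: E5=-4 -> else branch A12) = 8
  E6 = MIN(8, 6) = 6
  H1 = ABS(6) = 6
  F8 = 6 + 6 = 12
  H12 = 8 * 6 = 48
  E11 = 48 + 12 = 60
  H11 = 6 * 60 = 360
  A7 = IF(E6=0: E6=6 -> else branch E6) = 6
  C6 = ABS(360) = 360
  G10 = ABS(360) = 360
  G4 = 360 - 6 = 354

Propagation after the edit:
  G9: runs — E5 -4->0; result -6.
  E6: runs — G9 8->-6; result -6.
  H12: runs — G9 8->-6; result -36.
  E11: runs — H12 48->-36; result -24.
  H11: runs — E11 60->-24; result -144.
  A7: runs — E6 6->-6; E6 6->-6; result -6.
  C6: runs — H11 360->-144; result 144.
  G10: runs — C6 360->144; result 144.
  G4: runs — G10 360->144; A7 6->-6; result 150.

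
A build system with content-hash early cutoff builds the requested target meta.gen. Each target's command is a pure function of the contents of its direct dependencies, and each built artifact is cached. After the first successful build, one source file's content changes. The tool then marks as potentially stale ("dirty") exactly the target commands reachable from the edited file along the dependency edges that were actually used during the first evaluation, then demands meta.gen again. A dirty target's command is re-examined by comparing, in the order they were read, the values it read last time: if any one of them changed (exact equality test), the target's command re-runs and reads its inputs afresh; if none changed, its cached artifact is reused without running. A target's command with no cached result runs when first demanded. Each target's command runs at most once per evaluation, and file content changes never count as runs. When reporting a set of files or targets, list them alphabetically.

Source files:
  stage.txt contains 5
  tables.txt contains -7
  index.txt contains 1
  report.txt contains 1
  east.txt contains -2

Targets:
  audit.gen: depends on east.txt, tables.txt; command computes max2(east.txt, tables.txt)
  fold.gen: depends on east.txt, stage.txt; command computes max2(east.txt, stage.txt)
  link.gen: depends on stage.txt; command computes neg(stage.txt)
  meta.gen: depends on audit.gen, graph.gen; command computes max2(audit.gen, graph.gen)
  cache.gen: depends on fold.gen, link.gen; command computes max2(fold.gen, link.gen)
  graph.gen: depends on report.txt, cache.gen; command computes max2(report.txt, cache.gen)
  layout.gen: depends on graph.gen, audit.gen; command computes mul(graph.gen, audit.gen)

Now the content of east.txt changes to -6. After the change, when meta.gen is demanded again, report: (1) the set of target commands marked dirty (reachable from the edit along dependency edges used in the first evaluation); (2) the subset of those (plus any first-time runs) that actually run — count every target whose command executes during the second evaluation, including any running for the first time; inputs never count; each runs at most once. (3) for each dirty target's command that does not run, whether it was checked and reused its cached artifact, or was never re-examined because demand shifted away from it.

First evaluation (everything demanded from the output):
  audit.gen = max2(-2, -7) = -2
  fold.gen = max2(-2, 5) = 5
  link.gen = neg(5) = -5
  cache.gen = max2(5, -5) = 5
  graph.gen = max2(1, 5) = 5
  meta.gen = max2(-2, 5) = 5

Propagation after the edit:
  audit.gen: runs — east.txt -2->-6; result -6.
  fold.gen: runs — east.txt -2->-6; result 5 (same value as before).
  cache.gen: checked — values it read are unchanged (fold.gen unchanged, link.gen unchanged); reused cached 5 without running.
  graph.gen: checked — values it read are unchanged (report.txt unchanged, cache.gen unchanged); reused cached 5 without running.
  meta.gen: runs — audit.gen -2->-6; result 5 (same value as before).

Key observation: the cutoff stops propagation at cache.gen — its inputs' values are unchanged, so it reuses its cache.

Marked dirty: audit.gen, cache.gen, fold.gen, graph.gen, meta.gen.
Target commands that run: audit.gen, fold.gen, meta.gen — 3 in total.
Checked but reused from cache: cache.gen, graph.gen.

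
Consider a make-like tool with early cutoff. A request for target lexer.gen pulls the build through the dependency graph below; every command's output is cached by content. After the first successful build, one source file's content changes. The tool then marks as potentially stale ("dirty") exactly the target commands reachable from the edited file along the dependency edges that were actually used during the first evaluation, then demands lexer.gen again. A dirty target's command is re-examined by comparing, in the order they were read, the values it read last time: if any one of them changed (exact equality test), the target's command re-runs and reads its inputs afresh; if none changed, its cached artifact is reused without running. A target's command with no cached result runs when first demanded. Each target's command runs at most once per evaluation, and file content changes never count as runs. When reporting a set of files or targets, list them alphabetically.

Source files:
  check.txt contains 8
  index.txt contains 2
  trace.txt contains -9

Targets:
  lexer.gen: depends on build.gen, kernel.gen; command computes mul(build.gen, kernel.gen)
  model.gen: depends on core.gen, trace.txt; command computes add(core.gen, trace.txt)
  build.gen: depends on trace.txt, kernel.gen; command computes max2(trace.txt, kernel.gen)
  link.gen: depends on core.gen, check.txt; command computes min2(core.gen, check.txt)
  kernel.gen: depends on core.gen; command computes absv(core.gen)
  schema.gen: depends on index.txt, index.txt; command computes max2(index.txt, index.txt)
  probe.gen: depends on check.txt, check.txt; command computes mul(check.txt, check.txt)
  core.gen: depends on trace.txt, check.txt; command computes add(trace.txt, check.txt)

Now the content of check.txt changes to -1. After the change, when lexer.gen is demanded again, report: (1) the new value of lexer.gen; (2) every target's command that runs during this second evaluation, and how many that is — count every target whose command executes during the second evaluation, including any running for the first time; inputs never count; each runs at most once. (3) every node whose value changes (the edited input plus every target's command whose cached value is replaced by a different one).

First demand of the output computes:
  core.gen = add(-9, 8) = -1
  kernel.gen = absv(-1) = 1
  build.gen = max2(-9, 1) = 1
  lexer.gen = mul(1, 1) = 1

After the edit, cleaning proceeds:
  core.gen: a read changed (check.txt 8->-1) — executes, giving -10.
  kernel.gen: a read changed (core.gen -1->-10) — executes, giving 10.
  build.gen: a read changed (kernel.gen 1->10) — executes, giving 10.
  lexer.gen: a read changed (build.gen 1->10; kernel.gen 1->10) — executes, giving 100.

Demanding lexer.gen again yields 100.
4 target commands run: build.gen, core.gen, kernel.gen, lexer.gen.
The nodes whose values change: build.gen, check.txt, core.gen, kernel.gen, lexer.gen.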